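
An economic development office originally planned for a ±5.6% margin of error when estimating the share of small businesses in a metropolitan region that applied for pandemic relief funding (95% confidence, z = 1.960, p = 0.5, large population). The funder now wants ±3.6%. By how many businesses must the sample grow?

435

At ±5.6%: n = 1.960² × 0.2500 / 0.056² ≈ 306.25 → 307.
At ±3.6%: n = 1.960² × 0.2500 / 0.036² ≈ 741.05 → 742.
Additional respondents: 742 − 307 = 435.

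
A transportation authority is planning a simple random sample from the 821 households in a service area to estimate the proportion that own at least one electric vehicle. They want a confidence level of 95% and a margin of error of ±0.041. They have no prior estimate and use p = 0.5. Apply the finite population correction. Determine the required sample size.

For 95% confidence, z = 1.960.
Unadjusted: n₀ = 1.960² × 0.50 × 0.50 / 0.041² ≈ 571.33, so n₀ = 572.
Finite population correction with N = 821: n = n₀ / (1 + (n₀−1)/N) = 572 / (1 + 571/821) = 572 / 1.6955 ≈ 337.36.
Rounding up, n = 338.

338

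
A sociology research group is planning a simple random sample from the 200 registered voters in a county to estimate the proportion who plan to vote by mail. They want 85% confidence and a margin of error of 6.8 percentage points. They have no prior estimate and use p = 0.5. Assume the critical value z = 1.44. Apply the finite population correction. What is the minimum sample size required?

73

Unadjusted: n₀ = 1.44² × 0.50 × 0.50 / 0.068² ≈ 112.11, so n₀ = 113.
Finite population correction with N = 200: n = n₀ / (1 + (n₀−1)/N) = 113 / (1 + 112/200) = 113 / 1.5600 ≈ 72.44.
Rounding up, n = 73.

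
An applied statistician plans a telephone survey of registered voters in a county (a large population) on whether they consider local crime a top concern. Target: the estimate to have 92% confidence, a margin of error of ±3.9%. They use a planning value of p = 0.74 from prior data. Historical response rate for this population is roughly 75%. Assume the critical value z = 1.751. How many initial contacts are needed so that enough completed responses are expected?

518

Completed interviews needed: n₀ = 1.751² × 0.1924 / 0.039² ≈ 387.84 → 388.
At a 75% response rate, contacts needed = 388 / 0.75 ≈ 517.33 → 518.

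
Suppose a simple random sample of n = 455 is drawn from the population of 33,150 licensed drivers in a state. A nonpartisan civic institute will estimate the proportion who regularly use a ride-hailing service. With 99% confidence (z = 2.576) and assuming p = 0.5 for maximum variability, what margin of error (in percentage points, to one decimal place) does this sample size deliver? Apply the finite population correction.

Finite-population factor: (N−n)/(N−1) = (33150−455)/(33150−1) = 0.9863.
SE(p̂) = √[p(1−p)/n · (N−n)/(N−1)] = √[0.2500/455 × 0.9863] = 0.02328.
E = z × SE = 2.576 × 0.02328 = 0.05997 ≈ 6.0 percentage points.

6.0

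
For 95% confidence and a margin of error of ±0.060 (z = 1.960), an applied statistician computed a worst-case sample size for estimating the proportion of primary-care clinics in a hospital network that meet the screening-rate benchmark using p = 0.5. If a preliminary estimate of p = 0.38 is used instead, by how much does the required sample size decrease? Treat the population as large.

Conservative (p = 0.5): n = 1.960² × 0.25 / 0.060² ≈ 266.78 → 267.
Using p = 0.38: p(1−p) = 0.2356, so n = 1.960² × 0.2356 / 0.060² ≈ 251.41 → 252.
Reduction: 267 − 252 = 15.

15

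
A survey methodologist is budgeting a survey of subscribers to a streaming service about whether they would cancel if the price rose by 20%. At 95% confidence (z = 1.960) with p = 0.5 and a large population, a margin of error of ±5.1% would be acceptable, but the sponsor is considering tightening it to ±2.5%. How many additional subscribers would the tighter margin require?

1167

At ±5.1%: n = 1.960² × 0.2500 / 0.051² ≈ 369.24 → 370.
At ±2.5%: n = 1.960² × 0.2500 / 0.025² ≈ 1536.64 → 1537.
Additional respondents: 1537 − 370 = 1167.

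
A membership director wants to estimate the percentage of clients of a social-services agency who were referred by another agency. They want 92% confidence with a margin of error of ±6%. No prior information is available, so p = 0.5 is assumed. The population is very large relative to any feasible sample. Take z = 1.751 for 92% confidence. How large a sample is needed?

With p = 0.5, p(1−p) = 0.25.
n = z²·p(1−p)/E² = 1.751² × 0.2500 / 0.060² = 3.0660 × 0.2500 / 0.003600 ≈ 212.92.
Rounding up gives n = 213.

213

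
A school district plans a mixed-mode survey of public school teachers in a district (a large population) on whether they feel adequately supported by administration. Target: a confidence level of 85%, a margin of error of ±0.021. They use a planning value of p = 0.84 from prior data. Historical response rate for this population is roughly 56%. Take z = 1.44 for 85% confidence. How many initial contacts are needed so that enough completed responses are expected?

Completed interviews needed: n₀ = 1.44² × 0.1344 / 0.021² ≈ 631.95 → 632.
At a 56% response rate, contacts needed = 632 / 0.56 ≈ 1128.57 → 1129.

1129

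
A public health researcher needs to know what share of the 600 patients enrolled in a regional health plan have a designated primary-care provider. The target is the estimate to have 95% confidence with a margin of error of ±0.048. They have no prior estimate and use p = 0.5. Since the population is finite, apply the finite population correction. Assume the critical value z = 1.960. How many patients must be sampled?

247

Unadjusted: n₀ = 1.960² × 0.50 × 0.50 / 0.048² ≈ 416.84, so n₀ = 417.
Finite population correction with N = 600: n = n₀ / (1 + (n₀−1)/N) = 417 / (1 + 416/600) = 417 / 1.6933 ≈ 246.26.
Rounding up, n = 247.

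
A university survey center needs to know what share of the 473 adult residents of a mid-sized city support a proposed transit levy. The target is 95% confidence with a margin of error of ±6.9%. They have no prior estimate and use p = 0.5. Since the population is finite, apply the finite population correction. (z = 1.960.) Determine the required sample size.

Unadjusted: n₀ = 1.960² × 0.50 × 0.50 / 0.069² ≈ 201.72, so n₀ = 202.
Finite population correction with N = 473: n = n₀ / (1 + (n₀−1)/N) = 202 / (1 + 201/473) = 202 / 1.4249 ≈ 141.76.
Rounding up, n = 142.

142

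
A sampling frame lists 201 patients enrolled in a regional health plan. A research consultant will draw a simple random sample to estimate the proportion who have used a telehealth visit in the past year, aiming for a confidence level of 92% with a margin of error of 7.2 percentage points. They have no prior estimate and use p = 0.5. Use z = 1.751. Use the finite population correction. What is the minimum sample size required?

86

Unadjusted: n₀ = 1.751² × 0.50 × 0.50 / 0.072² ≈ 147.86, so n₀ = 148.
Finite population correction with N = 201: n = n₀ / (1 + (n₀−1)/N) = 148 / (1 + 147/201) = 148 / 1.7313 ≈ 85.48.
Rounding up, n = 86.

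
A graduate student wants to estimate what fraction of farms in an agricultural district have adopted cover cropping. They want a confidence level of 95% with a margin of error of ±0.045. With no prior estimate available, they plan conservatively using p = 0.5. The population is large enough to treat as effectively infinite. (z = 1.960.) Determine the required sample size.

475

With p = 0.5, p(1−p) = 0.25.
n = z²·p(1−p)/E² = 1.960² × 0.2500 / 0.045² = 3.8416 × 0.2500 / 0.002025 ≈ 474.27.
Rounding up gives n = 475.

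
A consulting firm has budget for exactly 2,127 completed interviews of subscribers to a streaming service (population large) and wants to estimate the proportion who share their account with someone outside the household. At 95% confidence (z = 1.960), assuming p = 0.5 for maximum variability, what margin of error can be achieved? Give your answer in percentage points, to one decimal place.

2.1

SE(p̂) = √[p(1−p)/n] = √[0.2500/2127] = 0.01084.
E = z × SE = 1.960 × 0.01084 = 0.02125, or 2.1 percentage points.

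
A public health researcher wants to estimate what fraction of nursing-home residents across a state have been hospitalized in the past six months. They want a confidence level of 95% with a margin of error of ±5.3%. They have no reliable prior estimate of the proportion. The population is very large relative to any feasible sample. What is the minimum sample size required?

342

For 95% confidence, z = 1.96.
With no prior estimate, use p = 0.5, giving p(1−p) = 0.25.
n = z²·p(1−p)/E² = 1.96² × 0.2500 / 0.053² = 3.8416 × 0.2500 / 0.002809 ≈ 341.90.
Rounding up gives n = 342.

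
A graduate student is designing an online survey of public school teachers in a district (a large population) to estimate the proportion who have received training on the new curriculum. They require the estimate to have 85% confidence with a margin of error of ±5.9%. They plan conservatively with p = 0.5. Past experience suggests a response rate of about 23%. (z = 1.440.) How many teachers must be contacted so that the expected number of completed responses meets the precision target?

Completed interviews needed: n₀ = 1.440² × 0.2500 / 0.059² ≈ 148.92 → 149.
At a 23% response rate, contacts needed = 149 / 0.23 ≈ 647.83 → 648.

648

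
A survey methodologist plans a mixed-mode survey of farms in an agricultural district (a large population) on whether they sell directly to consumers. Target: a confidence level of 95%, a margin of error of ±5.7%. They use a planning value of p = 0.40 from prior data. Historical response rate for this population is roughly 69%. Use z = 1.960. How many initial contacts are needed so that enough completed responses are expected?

Completed interviews needed: n₀ = 1.960² × 0.2400 / 0.057² ≈ 283.77 → 284.
At a 69% response rate, contacts needed = 284 / 0.69 ≈ 411.59 → 412.

412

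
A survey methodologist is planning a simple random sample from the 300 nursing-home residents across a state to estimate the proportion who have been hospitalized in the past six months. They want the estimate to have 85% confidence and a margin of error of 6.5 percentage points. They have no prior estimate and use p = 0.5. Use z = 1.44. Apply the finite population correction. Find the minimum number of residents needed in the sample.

88

Unadjusted: n₀ = 1.44² × 0.50 × 0.50 / 0.065² ≈ 122.70, so n₀ = 123.
Finite population correction with N = 300: n = n₀ / (1 + (n₀−1)/N) = 123 / (1 + 122/300) = 123 / 1.4067 ≈ 87.44.
Rounding up, n = 88.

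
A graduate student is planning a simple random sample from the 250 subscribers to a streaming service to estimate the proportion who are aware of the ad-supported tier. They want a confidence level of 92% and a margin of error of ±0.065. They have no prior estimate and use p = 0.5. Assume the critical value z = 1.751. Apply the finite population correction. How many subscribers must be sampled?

106

Unadjusted: n₀ = 1.751² × 0.50 × 0.50 / 0.065² ≈ 181.42, so n₀ = 182.
Finite population correction with N = 250: n = n₀ / (1 + (n₀−1)/N) = 182 / (1 + 181/250) = 182 / 1.7240 ≈ 105.57.
Rounding up, n = 106.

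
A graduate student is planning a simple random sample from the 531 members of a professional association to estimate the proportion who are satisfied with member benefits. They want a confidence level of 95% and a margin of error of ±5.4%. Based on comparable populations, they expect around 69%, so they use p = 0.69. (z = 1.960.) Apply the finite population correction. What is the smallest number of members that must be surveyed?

Unadjusted: n₀ = 1.960² × 0.69 × 0.31 / 0.054² ≈ 281.80, so n₀ = 282.
Finite population correction with N = 531: n = n₀ / (1 + (n₀−1)/N) = 282 / (1 + 281/531) = 282 / 1.5292 ≈ 184.41.
Rounding up, n = 185.

185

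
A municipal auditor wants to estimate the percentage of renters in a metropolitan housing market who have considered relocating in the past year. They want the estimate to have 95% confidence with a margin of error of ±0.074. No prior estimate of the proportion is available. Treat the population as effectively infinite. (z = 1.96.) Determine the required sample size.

176

With no prior estimate, use p = 0.5, giving p(1−p) = 0.25.
n = z²·p(1−p)/E² = 1.96² × 0.2500 / 0.074² = 3.8416 × 0.2500 / 0.005476 ≈ 175.38.
Rounding up gives n = 176.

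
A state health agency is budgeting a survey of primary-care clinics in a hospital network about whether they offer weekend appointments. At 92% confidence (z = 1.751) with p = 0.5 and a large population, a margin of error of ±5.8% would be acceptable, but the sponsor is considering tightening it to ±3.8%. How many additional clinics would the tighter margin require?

At ±5.8%: n = 1.751² × 0.2500 / 0.058² ≈ 227.85 → 228.
At ±3.8%: n = 1.751² × 0.2500 / 0.038² ≈ 530.82 → 531.
Additional respondents: 531 − 228 = 303.

303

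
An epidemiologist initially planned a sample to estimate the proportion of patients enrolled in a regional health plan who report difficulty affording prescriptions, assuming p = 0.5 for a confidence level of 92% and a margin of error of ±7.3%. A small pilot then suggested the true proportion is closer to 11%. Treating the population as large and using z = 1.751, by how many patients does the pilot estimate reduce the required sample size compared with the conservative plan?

Conservative (p = 0.5): n = 1.751² × 0.25 / 0.073² ≈ 143.84 → 144.
Using p = 0.11: p(1−p) = 0.0979, so n = 1.751² × 0.0979 / 0.073² ≈ 56.33 → 57.
Reduction: 144 − 57 = 87.

87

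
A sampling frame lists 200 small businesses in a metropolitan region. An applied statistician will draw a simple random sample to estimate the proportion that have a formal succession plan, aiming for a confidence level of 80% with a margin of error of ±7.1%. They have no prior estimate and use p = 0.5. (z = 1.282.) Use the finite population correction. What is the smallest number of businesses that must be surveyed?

Unadjusted: n₀ = 1.282² × 0.50 × 0.50 / 0.071² ≈ 81.51, so n₀ = 82.
Finite population correction with N = 200: n = n₀ / (1 + (n₀−1)/N) = 82 / (1 + 81/200) = 82 / 1.4050 ≈ 58.36.
Rounding up, n = 59.

59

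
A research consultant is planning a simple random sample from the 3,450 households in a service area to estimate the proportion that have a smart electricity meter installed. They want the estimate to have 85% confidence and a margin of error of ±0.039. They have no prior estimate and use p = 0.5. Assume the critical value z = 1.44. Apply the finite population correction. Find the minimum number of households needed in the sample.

Unadjusted: n₀ = 1.44² × 0.50 × 0.50 / 0.039² ≈ 340.83, so n₀ = 341.
Finite population correction with N = 3,450: n = n₀ / (1 + (n₀−1)/N) = 341 / (1 + 340/3450) = 341 / 1.0986 ≈ 310.41.
Rounding up, n = 311.

311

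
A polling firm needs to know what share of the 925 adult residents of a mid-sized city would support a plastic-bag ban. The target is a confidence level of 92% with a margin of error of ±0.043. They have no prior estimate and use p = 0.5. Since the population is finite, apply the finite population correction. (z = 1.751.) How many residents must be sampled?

287

Unadjusted: n₀ = 1.751² × 0.50 × 0.50 / 0.043² ≈ 414.55, so n₀ = 415.
Finite population correction with N = 925: n = n₀ / (1 + (n₀−1)/N) = 415 / (1 + 414/925) = 415 / 1.4476 ≈ 286.69.
Rounding up, n = 287.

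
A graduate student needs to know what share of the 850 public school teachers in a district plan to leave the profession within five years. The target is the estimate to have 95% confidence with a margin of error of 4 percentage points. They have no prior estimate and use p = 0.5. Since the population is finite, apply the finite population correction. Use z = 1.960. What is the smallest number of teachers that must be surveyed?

Unadjusted: n₀ = 1.960² × 0.50 × 0.50 / 0.040² ≈ 600.25, so n₀ = 601.
Finite population correction with N = 850: n = n₀ / (1 + (n₀−1)/N) = 601 / (1 + 600/850) = 601 / 1.7059 ≈ 352.31.
Rounding up, n = 353.

353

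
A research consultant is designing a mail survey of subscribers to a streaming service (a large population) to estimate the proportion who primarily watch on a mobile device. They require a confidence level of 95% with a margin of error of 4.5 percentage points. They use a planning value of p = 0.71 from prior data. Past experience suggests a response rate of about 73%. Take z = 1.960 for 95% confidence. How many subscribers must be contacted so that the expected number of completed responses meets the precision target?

536

Completed interviews needed: n₀ = 1.960² × 0.2059 / 0.045² ≈ 390.61 → 391.
At a 73% response rate, contacts needed = 391 / 0.73 ≈ 535.62 → 536.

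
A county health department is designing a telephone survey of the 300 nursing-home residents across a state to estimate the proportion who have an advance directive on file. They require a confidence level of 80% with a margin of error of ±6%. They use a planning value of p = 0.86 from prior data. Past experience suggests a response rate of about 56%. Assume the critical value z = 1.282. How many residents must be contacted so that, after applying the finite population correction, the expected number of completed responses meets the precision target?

84

Completed interviews needed (unadjusted): n₀ = 1.282² × 0.1204 / 0.060² ≈ 54.97 → 55.
FPC for N = 300: n = 55 / (1 + 54/300) = 55 / 1.1800 ≈ 46.61 → 47.
At a 56% response rate, contacts needed = 47 / 0.56 ≈ 83.93 → 84.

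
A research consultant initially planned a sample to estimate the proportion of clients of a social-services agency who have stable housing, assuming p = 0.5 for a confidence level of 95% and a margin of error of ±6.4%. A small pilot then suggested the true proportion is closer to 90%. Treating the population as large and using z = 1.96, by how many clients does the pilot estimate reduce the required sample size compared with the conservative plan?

Conservative (p = 0.5): n = 1.96² × 0.25 / 0.064² ≈ 234.47 → 235.
Using p = 0.90: p(1−p) = 0.0900, so n = 1.96² × 0.0900 / 0.064² ≈ 84.41 → 85.
Reduction: 235 − 85 = 150.

150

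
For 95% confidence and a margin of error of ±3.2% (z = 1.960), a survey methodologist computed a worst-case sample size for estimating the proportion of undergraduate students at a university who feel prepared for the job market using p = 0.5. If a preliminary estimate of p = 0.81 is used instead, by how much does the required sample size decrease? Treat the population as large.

Conservative (p = 0.5): n = 1.960² × 0.25 / 0.032² ≈ 937.89 → 938.
Using p = 0.81: p(1−p) = 0.1539, so n = 1.960² × 0.1539 / 0.032² ≈ 577.37 → 578.
Reduction: 938 − 578 = 360.

360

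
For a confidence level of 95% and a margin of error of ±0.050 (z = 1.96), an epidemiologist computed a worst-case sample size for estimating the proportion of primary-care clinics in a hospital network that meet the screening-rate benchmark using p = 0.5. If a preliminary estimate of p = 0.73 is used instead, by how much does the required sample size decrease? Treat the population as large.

82

Conservative (p = 0.5): n = 1.96² × 0.25 / 0.050² ≈ 384.16 → 385.
Using p = 0.73: p(1−p) = 0.1971, so n = 1.96² × 0.1971 / 0.050² ≈ 302.87 → 303.
Reduction: 385 − 303 = 82.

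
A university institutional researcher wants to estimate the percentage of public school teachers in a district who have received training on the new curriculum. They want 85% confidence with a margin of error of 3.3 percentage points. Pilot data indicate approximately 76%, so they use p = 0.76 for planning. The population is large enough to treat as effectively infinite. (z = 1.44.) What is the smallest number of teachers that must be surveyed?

With p = 0.76, p(1−p) = 0.1824.
n = z²·p(1−p)/E² = 1.44² × 0.1824 / 0.033² = 2.0736 × 0.1824 / 0.001089 ≈ 347.31.
Rounding up gives n = 348.

348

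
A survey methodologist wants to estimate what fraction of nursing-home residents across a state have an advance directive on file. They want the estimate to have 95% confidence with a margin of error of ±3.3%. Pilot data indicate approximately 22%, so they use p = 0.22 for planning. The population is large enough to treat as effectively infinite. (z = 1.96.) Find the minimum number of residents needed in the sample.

With p = 0.22, p(1−p) = 0.1716.
n = z²·p(1−p)/E² = 1.96² × 0.1716 / 0.033² = 3.8416 × 0.1716 / 0.001089 ≈ 605.34.
Rounding up gives n = 606.

606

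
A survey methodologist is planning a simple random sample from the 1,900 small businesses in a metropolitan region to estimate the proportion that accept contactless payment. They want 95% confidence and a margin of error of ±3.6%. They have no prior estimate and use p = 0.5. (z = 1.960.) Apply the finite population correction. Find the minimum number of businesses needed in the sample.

Unadjusted: n₀ = 1.960² × 0.50 × 0.50 / 0.036² ≈ 741.05, so n₀ = 742.
Finite population correction with N = 1,900: n = n₀ / (1 + (n₀−1)/N) = 742 / (1 + 741/1900) = 742 / 1.3900 ≈ 533.81.
Rounding up, n = 534.

534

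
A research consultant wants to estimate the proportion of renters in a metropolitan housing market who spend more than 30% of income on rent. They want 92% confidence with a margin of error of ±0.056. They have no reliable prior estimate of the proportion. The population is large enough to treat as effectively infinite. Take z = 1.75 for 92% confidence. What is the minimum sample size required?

With no prior estimate, use p = 0.5, giving p(1−p) = 0.25.
n = z²·p(1−p)/E² = 1.75² × 0.2500 / 0.056² = 3.0625 × 0.2500 / 0.003136 ≈ 244.14.
Rounding up gives n = 245.

245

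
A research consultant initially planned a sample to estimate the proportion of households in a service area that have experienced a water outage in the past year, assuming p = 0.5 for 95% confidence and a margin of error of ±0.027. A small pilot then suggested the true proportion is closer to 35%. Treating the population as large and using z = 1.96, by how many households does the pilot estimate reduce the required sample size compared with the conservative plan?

119

Conservative (p = 0.5): n = 1.96² × 0.25 / 0.027² ≈ 1317.42 → 1318.
Using p = 0.35: p(1−p) = 0.2275, so n = 1.96² × 0.2275 / 0.027² ≈ 1198.85 → 1199.
Reduction: 1318 − 1199 = 119.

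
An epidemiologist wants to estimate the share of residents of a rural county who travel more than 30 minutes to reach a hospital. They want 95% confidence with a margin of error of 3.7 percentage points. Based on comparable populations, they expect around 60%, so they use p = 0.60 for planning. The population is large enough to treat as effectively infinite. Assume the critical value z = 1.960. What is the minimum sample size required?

With p = 0.60, p(1−p) = 0.2400.
n = z²·p(1−p)/E² = 1.960² × 0.2400 / 0.037² = 3.8416 × 0.2400 / 0.001369 ≈ 673.47.
Rounding up gives n = 674.

674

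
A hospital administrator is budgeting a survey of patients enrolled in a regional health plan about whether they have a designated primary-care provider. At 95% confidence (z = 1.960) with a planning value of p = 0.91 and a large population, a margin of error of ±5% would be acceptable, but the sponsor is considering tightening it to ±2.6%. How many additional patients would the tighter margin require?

340

At ±5%: n = 1.960² × 0.0819 / 0.050² ≈ 125.85 → 126.
At ±2.6%: n = 1.960² × 0.0819 / 0.026² ≈ 465.42 → 466.
Additional respondents: 466 − 126 = 340.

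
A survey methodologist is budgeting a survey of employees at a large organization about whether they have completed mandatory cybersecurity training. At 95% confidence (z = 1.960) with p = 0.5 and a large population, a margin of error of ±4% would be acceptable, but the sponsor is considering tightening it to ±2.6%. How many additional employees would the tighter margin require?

820

At ±4%: n = 1.960² × 0.2500 / 0.040² ≈ 600.25 → 601.
At ±2.6%: n = 1.960² × 0.2500 / 0.026² ≈ 1420.71 → 1421.
Additional respondents: 1421 − 601 = 820.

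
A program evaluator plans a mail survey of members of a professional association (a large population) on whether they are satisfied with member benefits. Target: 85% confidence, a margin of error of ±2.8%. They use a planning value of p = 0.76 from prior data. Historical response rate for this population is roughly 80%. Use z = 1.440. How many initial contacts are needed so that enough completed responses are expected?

604

Completed interviews needed: n₀ = 1.440² × 0.1824 / 0.028² ≈ 482.43 → 483.
At an 80% response rate, contacts needed = 483 / 0.80 ≈ 603.75 → 604.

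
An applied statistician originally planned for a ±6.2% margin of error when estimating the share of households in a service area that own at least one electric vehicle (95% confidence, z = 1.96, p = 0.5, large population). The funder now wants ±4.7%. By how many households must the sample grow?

185

At ±6.2%: n = 1.96² × 0.2500 / 0.062² ≈ 249.84 → 250.
At ±4.7%: n = 1.96² × 0.2500 / 0.047² ≈ 434.77 → 435.
Additional respondents: 435 − 250 = 185.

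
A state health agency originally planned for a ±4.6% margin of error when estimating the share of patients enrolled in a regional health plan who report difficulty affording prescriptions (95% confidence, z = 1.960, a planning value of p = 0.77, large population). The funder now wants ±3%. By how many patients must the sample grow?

434

At ±4.6%: n = 1.960² × 0.1771 / 0.046² ≈ 321.53 → 322.
At ±3%: n = 1.960² × 0.1771 / 0.030² ≈ 755.94 → 756.
Additional respondents: 756 − 322 = 434.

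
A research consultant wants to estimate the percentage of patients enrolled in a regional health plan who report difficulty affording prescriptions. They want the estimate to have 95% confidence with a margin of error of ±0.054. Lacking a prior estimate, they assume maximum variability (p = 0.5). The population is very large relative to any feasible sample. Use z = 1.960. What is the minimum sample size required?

With p = 0.5, p(1−p) = 0.25.
n = z²·p(1−p)/E² = 1.960² × 0.2500 / 0.054² = 3.8416 × 0.2500 / 0.002916 ≈ 329.36.
Rounding up gives n = 330.

330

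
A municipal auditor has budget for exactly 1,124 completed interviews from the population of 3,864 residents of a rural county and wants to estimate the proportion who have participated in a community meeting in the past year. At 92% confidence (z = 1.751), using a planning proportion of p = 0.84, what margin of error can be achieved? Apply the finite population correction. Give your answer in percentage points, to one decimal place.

Finite-population factor: (N−n)/(N−1) = (3864−1124)/(3864−1) = 0.7093.
SE(p̂) = √[p(1−p)/n · (N−n)/(N−1)] = √[0.1344/1124 × 0.7093] = 0.00921.
E = z × SE = 1.751 × 0.00921 = 0.01613 ≈ 1.6 percentage points.

1.6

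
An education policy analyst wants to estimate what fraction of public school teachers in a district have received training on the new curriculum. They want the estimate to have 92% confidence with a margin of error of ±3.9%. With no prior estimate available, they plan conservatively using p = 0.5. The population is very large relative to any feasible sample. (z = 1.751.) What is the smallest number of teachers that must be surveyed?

With p = 0.5, p(1−p) = 0.25.
n = z²·p(1−p)/E² = 1.751² × 0.2500 / 0.039² = 3.0660 × 0.2500 / 0.001521 ≈ 503.94.
Rounding up gives n = 504.

504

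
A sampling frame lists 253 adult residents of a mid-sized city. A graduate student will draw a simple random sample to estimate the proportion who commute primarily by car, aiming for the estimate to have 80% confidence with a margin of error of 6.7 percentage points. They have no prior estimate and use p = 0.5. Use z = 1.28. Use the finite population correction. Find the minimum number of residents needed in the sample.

68

Unadjusted: n₀ = 1.28² × 0.50 × 0.50 / 0.067² ≈ 91.25, so n₀ = 92.
Finite population correction with N = 253: n = n₀ / (1 + (n₀−1)/N) = 92 / (1 + 91/253) = 92 / 1.3597 ≈ 67.66.
Rounding up, n = 68.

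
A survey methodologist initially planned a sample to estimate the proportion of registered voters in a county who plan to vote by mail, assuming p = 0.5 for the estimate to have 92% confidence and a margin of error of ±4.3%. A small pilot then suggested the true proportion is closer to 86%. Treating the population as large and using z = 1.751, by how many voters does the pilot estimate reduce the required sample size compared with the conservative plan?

215

Conservative (p = 0.5): n = 1.751² × 0.25 / 0.043² ≈ 414.55 → 415.
Using p = 0.86: p(1−p) = 0.1204, so n = 1.751² × 0.1204 / 0.043² ≈ 199.65 → 200.
Reduction: 415 − 200 = 215.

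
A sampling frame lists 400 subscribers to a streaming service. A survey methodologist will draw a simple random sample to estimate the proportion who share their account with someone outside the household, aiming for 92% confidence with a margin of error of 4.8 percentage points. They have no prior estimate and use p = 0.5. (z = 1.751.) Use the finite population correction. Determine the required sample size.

182

Unadjusted: n₀ = 1.751² × 0.50 × 0.50 / 0.048² ≈ 332.68, so n₀ = 333.
Finite population correction with N = 400: n = n₀ / (1 + (n₀−1)/N) = 333 / (1 + 332/400) = 333 / 1.8300 ≈ 181.97.
Rounding up, n = 182.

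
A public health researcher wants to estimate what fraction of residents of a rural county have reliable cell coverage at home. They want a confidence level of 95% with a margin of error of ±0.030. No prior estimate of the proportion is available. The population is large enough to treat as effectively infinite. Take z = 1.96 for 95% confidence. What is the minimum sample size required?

1068

With no prior estimate, use p = 0.5, giving p(1−p) = 0.25.
n = z²·p(1−p)/E² = 1.96² × 0.2500 / 0.030² = 3.8416 × 0.2500 / 0.000900 ≈ 1067.11.
Rounding up gives n = 1068.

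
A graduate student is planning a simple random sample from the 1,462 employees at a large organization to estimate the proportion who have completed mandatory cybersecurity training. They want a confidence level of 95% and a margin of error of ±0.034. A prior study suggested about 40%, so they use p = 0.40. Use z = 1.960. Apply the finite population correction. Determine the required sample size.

517

Unadjusted: n₀ = 1.960² × 0.40 × 0.60 / 0.034² ≈ 797.56, so n₀ = 798.
Finite population correction with N = 1,462: n = n₀ / (1 + (n₀−1)/N) = 798 / (1 + 797/1462) = 798 / 1.5451 ≈ 516.46.
Rounding up, n = 517.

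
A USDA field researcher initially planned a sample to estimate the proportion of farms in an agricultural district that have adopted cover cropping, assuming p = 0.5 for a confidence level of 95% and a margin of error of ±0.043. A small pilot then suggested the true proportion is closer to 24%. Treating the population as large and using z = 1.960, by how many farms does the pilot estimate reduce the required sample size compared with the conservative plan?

Conservative (p = 0.5): n = 1.960² × 0.25 / 0.043² ≈ 519.42 → 520.
Using p = 0.24: p(1−p) = 0.1824, so n = 1.960² × 0.1824 / 0.043² ≈ 378.97 → 379.
Reduction: 520 − 379 = 141.

141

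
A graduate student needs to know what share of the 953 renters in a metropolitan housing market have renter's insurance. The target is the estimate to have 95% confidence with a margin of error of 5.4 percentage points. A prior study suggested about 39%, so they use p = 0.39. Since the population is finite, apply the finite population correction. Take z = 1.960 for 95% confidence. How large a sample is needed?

237

Unadjusted: n₀ = 1.960² × 0.39 × 0.61 / 0.054² ≈ 313.41, so n₀ = 314.
Finite population correction with N = 953: n = n₀ / (1 + (n₀−1)/N) = 314 / (1 + 313/953) = 314 / 1.3284 ≈ 236.37.
Rounding up, n = 237.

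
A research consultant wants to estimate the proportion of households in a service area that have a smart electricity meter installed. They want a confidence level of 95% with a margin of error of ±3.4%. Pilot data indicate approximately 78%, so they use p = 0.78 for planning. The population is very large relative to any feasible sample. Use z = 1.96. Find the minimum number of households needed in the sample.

With p = 0.78, p(1−p) = 0.1716.
n = z²·p(1−p)/E² = 1.96² × 0.1716 / 0.034² = 3.8416 × 0.1716 / 0.001156 ≈ 570.26.
Rounding up gives n = 571.

571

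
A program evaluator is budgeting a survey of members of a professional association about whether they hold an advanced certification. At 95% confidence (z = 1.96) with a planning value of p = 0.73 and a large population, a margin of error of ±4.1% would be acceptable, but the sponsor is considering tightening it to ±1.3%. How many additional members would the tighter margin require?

At ±4.1%: n = 1.96² × 0.1971 / 0.041² ≈ 450.43 → 451.
At ±1.3%: n = 1.96² × 0.1971 / 0.013² ≈ 4480.35 → 4481.
Additional respondents: 4481 − 451 = 4030.

4030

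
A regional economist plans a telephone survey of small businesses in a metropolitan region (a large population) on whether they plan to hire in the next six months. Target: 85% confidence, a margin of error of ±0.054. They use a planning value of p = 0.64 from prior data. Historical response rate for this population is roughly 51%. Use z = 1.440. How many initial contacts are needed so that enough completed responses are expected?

Completed interviews needed: n₀ = 1.440² × 0.2304 / 0.054² ≈ 163.84 → 164.
At a 51% response rate, contacts needed = 164 / 0.51 ≈ 321.57 → 322.

322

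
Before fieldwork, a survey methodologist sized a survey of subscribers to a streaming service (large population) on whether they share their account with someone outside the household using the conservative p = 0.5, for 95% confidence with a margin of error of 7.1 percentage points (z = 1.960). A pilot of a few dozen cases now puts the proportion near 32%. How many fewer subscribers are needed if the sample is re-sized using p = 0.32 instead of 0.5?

Conservative (p = 0.5): n = 1.960² × 0.25 / 0.071² ≈ 190.52 → 191.
Using p = 0.32: p(1−p) = 0.2176, so n = 1.960² × 0.2176 / 0.071² ≈ 165.83 → 166.
Reduction: 191 − 166 = 25.

25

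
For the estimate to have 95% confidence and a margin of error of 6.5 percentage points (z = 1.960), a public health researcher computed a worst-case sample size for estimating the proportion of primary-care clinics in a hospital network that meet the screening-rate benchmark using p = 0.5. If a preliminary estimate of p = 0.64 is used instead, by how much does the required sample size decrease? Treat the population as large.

Conservative (p = 0.5): n = 1.960² × 0.25 / 0.065² ≈ 227.31 → 228.
Using p = 0.64: p(1−p) = 0.2304, so n = 1.960² × 0.2304 / 0.065² ≈ 209.49 → 210.
Reduction: 228 − 210 = 18.

18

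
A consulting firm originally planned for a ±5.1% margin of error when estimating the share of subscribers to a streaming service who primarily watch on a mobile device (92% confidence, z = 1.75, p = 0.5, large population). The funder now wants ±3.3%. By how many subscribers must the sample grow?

At ±5.1%: n = 1.75² × 0.2500 / 0.051² ≈ 294.36 → 295.
At ±3.3%: n = 1.75² × 0.2500 / 0.033² ≈ 703.05 → 704.
Additional respondents: 704 − 295 = 409.

409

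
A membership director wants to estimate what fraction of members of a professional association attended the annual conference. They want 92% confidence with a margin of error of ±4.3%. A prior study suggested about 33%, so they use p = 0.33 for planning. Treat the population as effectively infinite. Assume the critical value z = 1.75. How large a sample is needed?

With p = 0.33, p(1−p) = 0.2211.
n = z²·p(1−p)/E² = 1.75² × 0.2211 / 0.043² = 3.0625 × 0.2211 / 0.001849 ≈ 366.21.
Rounding up gives n = 367.

367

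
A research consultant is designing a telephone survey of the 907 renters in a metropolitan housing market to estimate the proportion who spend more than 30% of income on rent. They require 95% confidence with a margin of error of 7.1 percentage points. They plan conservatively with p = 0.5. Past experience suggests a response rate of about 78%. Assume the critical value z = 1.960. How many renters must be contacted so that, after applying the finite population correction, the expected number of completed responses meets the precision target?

Completed interviews needed (unadjusted): n₀ = 1.960² × 0.2500 / 0.071² ≈ 190.52 → 191.
FPC for N = 907: n = 191 / (1 + 190/907) = 191 / 1.2095 ≈ 157.92 → 158.
At a 78% response rate, contacts needed = 158 / 0.78 ≈ 202.56 → 203.

203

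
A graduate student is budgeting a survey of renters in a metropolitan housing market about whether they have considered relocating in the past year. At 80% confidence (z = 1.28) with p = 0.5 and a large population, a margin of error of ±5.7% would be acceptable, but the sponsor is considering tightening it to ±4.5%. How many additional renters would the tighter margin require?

76

At ±5.7%: n = 1.28² × 0.2500 / 0.057² ≈ 126.07 → 127.
At ±4.5%: n = 1.28² × 0.2500 / 0.045² ≈ 202.27 → 203.
Additional respondents: 203 − 127 = 76.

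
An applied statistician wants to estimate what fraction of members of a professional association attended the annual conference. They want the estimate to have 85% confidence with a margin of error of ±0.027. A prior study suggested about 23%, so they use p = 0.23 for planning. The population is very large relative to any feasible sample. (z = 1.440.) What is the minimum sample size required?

504

With p = 0.23, p(1−p) = 0.1771.
n = z²·p(1−p)/E² = 1.440² × 0.1771 / 0.027² = 2.0736 × 0.1771 / 0.000729 ≈ 503.75.
Rounding up gives n = 504.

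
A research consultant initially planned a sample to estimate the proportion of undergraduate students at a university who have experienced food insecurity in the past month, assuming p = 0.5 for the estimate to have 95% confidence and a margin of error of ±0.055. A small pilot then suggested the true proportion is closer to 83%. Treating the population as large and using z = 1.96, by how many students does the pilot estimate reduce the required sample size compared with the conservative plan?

138

Conservative (p = 0.5): n = 1.96² × 0.25 / 0.055² ≈ 317.49 → 318.
Using p = 0.83: p(1−p) = 0.1411, so n = 1.96² × 0.1411 / 0.055² ≈ 179.19 → 180.
Reduction: 318 − 180 = 138.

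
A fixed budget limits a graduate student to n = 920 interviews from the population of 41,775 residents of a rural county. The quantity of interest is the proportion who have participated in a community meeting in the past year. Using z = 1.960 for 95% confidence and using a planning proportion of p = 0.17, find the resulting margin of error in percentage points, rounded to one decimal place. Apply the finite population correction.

2.4

Finite-population factor: (N−n)/(N−1) = (41775−920)/(41775−1) = 0.9780.
SE(p̂) = √[p(1−p)/n · (N−n)/(N−1)] = √[0.1411/920 × 0.9780] = 0.01225.
E = z × SE = 1.960 × 0.01225 = 0.02400 ≈ 2.4 percentage points.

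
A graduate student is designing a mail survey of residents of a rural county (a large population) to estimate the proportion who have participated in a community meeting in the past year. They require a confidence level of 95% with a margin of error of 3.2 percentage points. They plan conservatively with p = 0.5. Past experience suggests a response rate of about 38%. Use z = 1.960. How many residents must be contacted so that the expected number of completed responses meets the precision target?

Completed interviews needed: n₀ = 1.960² × 0.2500 / 0.032² ≈ 937.89 → 938.
At a 38% response rate, contacts needed = 938 / 0.38 ≈ 2468.42 → 2469.

2469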